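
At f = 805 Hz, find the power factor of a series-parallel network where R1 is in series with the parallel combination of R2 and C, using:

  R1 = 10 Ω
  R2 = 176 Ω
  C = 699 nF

Step 1 — Angular frequency: ω = 2π·f = 2π·805 = 5058 rad/s.
Step 2 — Component impedances:
  R1: Z = R = 10 Ω
  R2: Z = R = 176 Ω
  C: Z = 1/(jωC) = -j/(ω·C) = 0 - j282.8 Ω
Step 3 — Parallel branch: R2 || C = 1/(1/R2 + 1/C) = 126.9 - j78.95 Ω.
Step 4 — Series with R1: Z_total = R1 + (R2 || C) = 136.9 - j78.95 Ω = 158∠-30.0° Ω.
Step 5 — Power factor: PF = cos(φ) = Re(Z)/|Z| = 136.87/158.01 = 0.8662.
Step 6 — Type: Im(Z) = -78.95 ⇒ leading (phase φ = -30.0°).

PF = 0.8662 (leading, φ = -30.0°)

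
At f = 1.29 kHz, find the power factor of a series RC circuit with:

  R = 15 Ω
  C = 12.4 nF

Step 1 — Angular frequency: ω = 2π·f = 2π·1290 = 8105 rad/s.
Step 2 — Component impedances:
  R: Z = R = 15 Ω
  C: Z = 1/(jωC) = -j/(ω·C) = 0 - j9950 Ω
Step 3 — Series combination: Z_total = R + C = 15 - j9950 Ω = 9950∠-89.9° Ω.
Step 4 — Power factor: PF = cos(φ) = Re(Z)/|Z| = 15/9950 = 0.001508.
Step 5 — Type: Im(Z) = -9950 ⇒ leading (phase φ = -89.9°).

PF = 0.001508 (leading, φ = -89.9°)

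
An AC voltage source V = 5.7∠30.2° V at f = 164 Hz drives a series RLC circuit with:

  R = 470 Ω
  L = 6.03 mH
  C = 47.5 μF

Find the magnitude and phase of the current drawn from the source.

Step 1 — Angular frequency: ω = 2π·f = 2π·164 = 1030 rad/s.
Step 2 — Component impedances:
  R: Z = R = 470 Ω
  L: Z = jωL = j·1030·0.00603 = 0 + j6.214 Ω
  C: Z = 1/(jωC) = -j/(ω·C) = 0 - j20.43 Ω
Step 3 — Series combination: Z_total = R + L + C = 470 - j14.22 Ω = 470.2∠-1.7° Ω.
Step 4 — Source phasor: V = 5.7∠30.2° V = 4.926 + j2.867 V.
Step 5 — Ohm's law: I = V / Z_total = (4.926 + j2.867) / (470 - j14.22) = 0.01029 + j0.006412 A.
Step 6 — Convert to polar: |I| = 0.01212 A, ∠I = 31.9°.

I = 0.01212∠31.9° A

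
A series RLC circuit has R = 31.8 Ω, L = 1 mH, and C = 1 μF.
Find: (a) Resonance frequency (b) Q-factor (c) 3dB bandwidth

Step 1 — Resonance: ω₀ = 1/√(LC) = 1/√(0.001·1e-06) = 3.162e+04 rad/s.
Step 2 — f₀ = ω₀/(2π) = 5033 Hz.
Step 3 — Series Q: Q = ω₀L/R = 3.162e+04·0.001/31.8 = 0.9944.
Step 4 — Bandwidth: Δω = ω₀/Q = 3.18e+04 rad/s; BW = Δω/(2π) = 5061 Hz.

(a) f₀ = 5033 Hz  (b) Q = 0.9944  (c) BW = 5061 Hz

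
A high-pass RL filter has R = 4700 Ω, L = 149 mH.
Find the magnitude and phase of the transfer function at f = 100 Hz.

Step 1 — Angular frequency: ω = 2π·100 = 628.3 rad/s.
Step 2 — Transfer function: H(jω) = jωL/(R + jωL).
Step 3 — Numerator jωL = j·93.62; denominator R + jωL = 4700 + j93.62.
Step 4 — H = 0.0003966 + j0.01991.
Step 5 — Magnitude: |H| = 0.01992 (-34.0 dB); phase: φ = 88.9°.

|H| = 0.01992 (-34.0 dB), φ = 88.9°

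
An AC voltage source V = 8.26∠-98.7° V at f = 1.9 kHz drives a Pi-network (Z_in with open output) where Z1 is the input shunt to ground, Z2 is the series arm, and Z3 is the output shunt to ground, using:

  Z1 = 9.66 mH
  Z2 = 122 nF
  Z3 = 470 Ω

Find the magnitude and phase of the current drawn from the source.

Step 1 — Angular frequency: ω = 2π·f = 2π·1900 = 1.194e+04 rad/s.
Step 2 — Component impedances:
  Z1: Z = jωL = j·1.194e+04·0.00966 = 0 + j115.3 Ω
  Z2: Z = 1/(jωC) = -j/(ω·C) = 0 - j686.6 Ω
  Z3: Z = R = 470 Ω
Step 3 — With open output, the series arm Z2 and the output shunt Z3 appear in series to ground: Z2 + Z3 = 470 - j686.6 Ω.
Step 4 — Parallel with input shunt Z1: Z_in = Z1 || (Z2 + Z3) = 11.42 + j129.2 Ω = 129.7∠84.9° Ω.
Step 5 — Source phasor: V = 8.26∠-98.7° V = -1.249 - j8.165 V.
Step 6 — Ohm's law: I = V / Z_total = (-1.249 - j8.165) / (11.42 + j129.2) = -0.06355 + j0.004052 A.
Step 7 — Convert to polar: |I| = 0.06368 A, ∠I = 176.4°.

I = 0.06368∠176.4° A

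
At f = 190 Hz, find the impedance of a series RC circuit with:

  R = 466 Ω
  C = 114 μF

Step 1 — Angular frequency: ω = 2π·f = 2π·190 = 1194 rad/s.
Step 2 — Component impedances:
  R: Z = R = 466 Ω
  C: Z = 1/(jωC) = -j/(ω·C) = 0 - j7.348 Ω
Step 3 — Series combination: Z_total = R + C = 466 - j7.348 Ω = 466.1∠-0.9° Ω.

Z = 466 - j7.348 Ω = 466.1∠-0.9° Ω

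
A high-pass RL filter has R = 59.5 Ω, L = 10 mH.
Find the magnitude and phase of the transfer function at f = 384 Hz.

Step 1 — Angular frequency: ω = 2π·384 = 2413 rad/s.
Step 2 — Transfer function: H(jω) = jωL/(R + jωL).
Step 3 — Numerator jωL = j·24.13; denominator R + jωL = 59.5 + j24.13.
Step 4 — H = 0.1412 + j0.3482.
Step 5 — Magnitude: |H| = 0.3758 (-8.5 dB); phase: φ = 67.9°.

|H| = 0.3758 (-8.5 dB), φ = 67.9°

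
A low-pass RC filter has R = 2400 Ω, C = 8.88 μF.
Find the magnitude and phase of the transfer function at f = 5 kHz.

Step 1 — Angular frequency: ω = 2π·5000 = 3.142e+04 rad/s.
Step 2 — Transfer function: H(jω) = 1/(1 + jωRC).
Step 3 — Denominator: 1 + jωRC = 1 + j·3.142e+04·2400·8.88e-06 = 1 + j669.5.
Step 4 — H = 2.231e-06 - j0.001494.
Step 5 — Magnitude: |H| = 0.001494 (-56.5 dB); phase: φ = -89.9°.

|H| = 0.001494 (-56.5 dB), φ = -89.9°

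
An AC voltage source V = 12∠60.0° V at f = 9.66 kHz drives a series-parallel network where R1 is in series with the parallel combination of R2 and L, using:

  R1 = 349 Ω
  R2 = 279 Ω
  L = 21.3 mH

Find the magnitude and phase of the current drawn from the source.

Step 1 — Angular frequency: ω = 2π·f = 2π·9660 = 6.07e+04 rad/s.
Step 2 — Component impedances:
  R1: Z = R = 349 Ω
  R2: Z = R = 279 Ω
  L: Z = jωL = j·6.07e+04·0.0213 = 0 + j1293 Ω
Step 3 — Parallel branch: R2 || L = 1/(1/R2 + 1/L) = 266.6 + j57.53 Ω.
Step 4 — Series with R1: Z_total = R1 + (R2 || L) = 615.6 + j57.53 Ω = 618.3∠5.3° Ω.
Step 5 — Source phasor: V = 12∠60.0° V = 6 + j10.39 V.
Step 6 — Ohm's law: I = V / Z_total = (6 + j10.39) / (615.6 + j57.53) = 0.01123 + j0.01583 A.
Step 7 — Convert to polar: |I| = 0.01941 A, ∠I = 54.7°.

I = 0.01941∠54.7° A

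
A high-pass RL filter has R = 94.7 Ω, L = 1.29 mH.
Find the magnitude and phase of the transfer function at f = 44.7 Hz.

Step 1 — Angular frequency: ω = 2π·44.7 = 280.9 rad/s.
Step 2 — Transfer function: H(jω) = jωL/(R + jωL).
Step 3 — Numerator jωL = j·0.3623; denominator R + jωL = 94.7 + j0.3623.
Step 4 — H = 1.464e-05 + j0.003826.
Step 5 — Magnitude: |H| = 0.003826 (-48.3 dB); phase: φ = 89.8°.

|H| = 0.003826 (-48.3 dB), φ = 89.8°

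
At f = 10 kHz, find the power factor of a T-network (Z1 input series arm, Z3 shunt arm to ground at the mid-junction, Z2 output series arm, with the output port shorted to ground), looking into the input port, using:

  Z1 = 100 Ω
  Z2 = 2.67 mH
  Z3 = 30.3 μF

Step 1 — Angular frequency: ω = 2π·f = 2π·1e+04 = 6.283e+04 rad/s.
Step 2 — Component impedances:
  Z1: Z = R = 100 Ω
  Z2: Z = jωL = j·6.283e+04·0.00267 = 0 + j167.8 Ω
  Z3: Z = 1/(jωC) = -j/(ω·C) = 0 - j0.5253 Ω
Step 3 — With the output port shorted to ground, the output series arm Z2 runs from the junction to ground; the shunt arm Z3 also runs from the junction to ground. They appear in parallel: Z3 || Z2 = 0 - j0.5269 Ω.
Step 4 — Series with input arm Z1: Z_in = Z1 + (Z3 || Z2) = 100 - j0.5269 Ω = 100∠-0.3° Ω.
Step 5 — Power factor: PF = cos(φ) = Re(Z)/|Z| = 100/100 = 1.
Step 6 — Type: Im(Z) = -0.5269 ⇒ leading (phase φ = -0.3°).

PF = 1 (leading, φ = -0.3°)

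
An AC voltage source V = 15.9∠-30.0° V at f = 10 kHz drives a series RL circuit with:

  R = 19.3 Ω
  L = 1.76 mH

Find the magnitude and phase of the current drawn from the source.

Step 1 — Angular frequency: ω = 2π·f = 2π·1e+04 = 6.283e+04 rad/s.
Step 2 — Component impedances:
  R: Z = R = 19.3 Ω
  L: Z = jωL = j·6.283e+04·0.00176 = 0 + j110.6 Ω
Step 3 — Series combination: Z_total = R + L = 19.3 + j110.6 Ω = 112.3∠80.1° Ω.
Step 4 — Source phasor: V = 15.9∠-30.0° V = 13.77 - j7.95 V.
Step 5 — Ohm's law: I = V / Z_total = (13.77 - j7.95) / (19.3 + j110.6) = -0.04868 - j0.133 A.
Step 6 — Convert to polar: |I| = 0.1416 A, ∠I = -110.1°.

I = 0.1416∠-110.1° A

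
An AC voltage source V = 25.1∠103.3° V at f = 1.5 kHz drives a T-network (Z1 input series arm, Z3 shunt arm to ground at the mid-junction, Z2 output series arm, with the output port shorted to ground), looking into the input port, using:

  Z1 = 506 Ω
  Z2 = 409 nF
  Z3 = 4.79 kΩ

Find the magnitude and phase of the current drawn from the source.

Step 1 — Angular frequency: ω = 2π·f = 2π·1500 = 9425 rad/s.
Step 2 — Component impedances:
  Z1: Z = R = 506 Ω
  Z2: Z = 1/(jωC) = -j/(ω·C) = 0 - j259.4 Ω
  Z3: Z = R = 4790 Ω
Step 3 — With the output port shorted to ground, the output series arm Z2 runs from the junction to ground; the shunt arm Z3 also runs from the junction to ground. They appear in parallel: Z3 || Z2 = 14.01 - j258.7 Ω.
Step 4 — Series with input arm Z1: Z_in = Z1 + (Z3 || Z2) = 520 - j258.7 Ω = 580.8∠-26.4° Ω.
Step 5 — Source phasor: V = 25.1∠103.3° V = -5.774 + j24.43 V.
Step 6 — Ohm's law: I = V / Z_total = (-5.774 + j24.43) / (520 - j258.7) = -0.02763 + j0.03323 A.
Step 7 — Convert to polar: |I| = 0.04322 A, ∠I = 129.7°.

I = 0.04322∠129.7° A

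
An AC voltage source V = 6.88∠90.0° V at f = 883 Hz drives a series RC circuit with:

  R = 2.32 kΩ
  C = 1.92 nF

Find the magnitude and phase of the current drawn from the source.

Step 1 — Angular frequency: ω = 2π·f = 2π·883 = 5548 rad/s.
Step 2 — Component impedances:
  R: Z = R = 2320 Ω
  C: Z = 1/(jωC) = -j/(ω·C) = 0 - j9.388e+04 Ω
Step 3 — Series combination: Z_total = R + C = 2320 - j9.388e+04 Ω = 9.391e+04∠-88.6° Ω.
Step 4 — Source phasor: V = 6.88∠90.0° V = 0 + j6.88 V.
Step 5 — Ohm's law: I = V / Z_total = (0 + j6.88) / (2320 - j9.388e+04) = -7.324e-05 + j1.81e-06 A.
Step 6 — Convert to polar: |I| = 7.327e-05 A, ∠I = 178.6°.

I = 7.327e-05∠178.6° A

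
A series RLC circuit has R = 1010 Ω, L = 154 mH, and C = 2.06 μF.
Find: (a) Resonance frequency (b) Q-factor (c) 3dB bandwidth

Step 1 — Resonance: ω₀ = 1/√(LC) = 1/√(0.154·2.06e-06) = 1775 rad/s.
Step 2 — f₀ = ω₀/(2π) = 282.6 Hz.
Step 3 — Series Q: Q = ω₀L/R = 1775·0.154/1010 = 0.2707.
Step 4 — Bandwidth: Δω = ω₀/Q = 6558 rad/s; BW = Δω/(2π) = 1044 Hz.

(a) f₀ = 282.6 Hz  (b) Q = 0.2707  (c) BW = 1044 Hz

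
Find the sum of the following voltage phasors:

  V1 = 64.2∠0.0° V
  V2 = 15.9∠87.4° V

Step 1 — Convert each phasor to rectangular form:
  V1 = 64.2·(cos(0.0°) + j·sin(0.0°)) = 64.2 V
  V2 = 15.9·(cos(87.4°) + j·sin(87.4°)) = 0.7213 + j15.88 V
Step 2 — Sum components: V_total = 64.92 + j15.88 V.
Step 3 — Convert to polar: |V_total| = 66.84 V, ∠V_total = 13.7°.

V_total = 66.84∠13.7° V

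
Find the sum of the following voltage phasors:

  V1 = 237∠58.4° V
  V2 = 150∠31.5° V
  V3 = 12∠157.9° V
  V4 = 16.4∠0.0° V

Step 1 — Convert each phasor to rectangular form:
  V1 = 237·(cos(58.4°) + j·sin(58.4°)) = 124.2 + j201.9 V
  V2 = 150·(cos(31.5°) + j·sin(31.5°)) = 127.9 + j78.37 V
  V3 = 12·(cos(157.9°) + j·sin(157.9°)) = -11.12 + j4.515 V
  V4 = 16.4·(cos(0.0°) + j·sin(0.0°)) = 16.4 V
Step 2 — Sum components: V_total = 257.4 + j284.7 V.
Step 3 — Convert to polar: |V_total| = 383.8 V, ∠V_total = 47.9°.

V_total = 383.8∠47.9° V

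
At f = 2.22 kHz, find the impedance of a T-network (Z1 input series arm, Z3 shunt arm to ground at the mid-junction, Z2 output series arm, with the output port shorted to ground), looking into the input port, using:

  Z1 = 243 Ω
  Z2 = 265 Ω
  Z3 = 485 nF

Step 1 — Angular frequency: ω = 2π·f = 2π·2220 = 1.395e+04 rad/s.
Step 2 — Component impedances:
  Z1: Z = R = 243 Ω
  Z2: Z = R = 265 Ω
  Z3: Z = 1/(jωC) = -j/(ω·C) = 0 - j147.8 Ω
Step 3 — With the output port shorted to ground, the output series arm Z2 runs from the junction to ground; the shunt arm Z3 also runs from the junction to ground. They appear in parallel: Z3 || Z2 = 62.89 - j112.7 Ω.
Step 4 — Series with input arm Z1: Z_in = Z1 + (Z3 || Z2) = 305.9 - j112.7 Ω = 326∠-20.2° Ω.

Z = 305.9 - j112.7 Ω = 326∠-20.2° Ω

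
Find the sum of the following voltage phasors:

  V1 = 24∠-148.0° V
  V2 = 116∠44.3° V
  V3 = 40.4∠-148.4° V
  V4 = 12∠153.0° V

Step 1 — Convert each phasor to rectangular form:
  V1 = 24·(cos(-148.0°) + j·sin(-148.0°)) = -20.35 - j12.72 V
  V2 = 116·(cos(44.3°) + j·sin(44.3°)) = 83.02 + j81.02 V
  V3 = 40.4·(cos(-148.4°) + j·sin(-148.4°)) = -34.41 - j21.17 V
  V4 = 12·(cos(153.0°) + j·sin(153.0°)) = -10.69 + j5.448 V
Step 2 — Sum components: V_total = 17.57 + j52.58 V.
Step 3 — Convert to polar: |V_total| = 55.43 V, ∠V_total = 71.5°.

V_total = 55.43∠71.5° V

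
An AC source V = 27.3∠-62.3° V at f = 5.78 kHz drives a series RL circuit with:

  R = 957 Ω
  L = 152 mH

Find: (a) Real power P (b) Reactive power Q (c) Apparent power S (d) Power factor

Step 1 — Angular frequency: ω = 2π·f = 2π·5780 = 3.632e+04 rad/s.
Step 2 — Component impedances:
  R: Z = R = 957 Ω
  L: Z = jωL = j·3.632e+04·0.152 = 0 + j5520 Ω
Step 3 — Series combination: Z_total = R + L = 957 + j5520 Ω = 5602∠80.2° Ω.
Step 4 — Source phasor: V = 27.3∠-62.3° V = 12.69 - j24.17 V.
Step 5 — Current: I = V / Z = -0.003864 - j0.002969 A = 0.004873∠-142.5° A.
Step 6 — Complex power: S = V·I* = 0.02272 + j0.1311 VA.
Step 7 — Real power: P = Re(S) = 0.02272 W.
Step 8 — Reactive power: Q = Im(S) = 0.1311 VAR.
Step 9 — Apparent power: |S| = 0.133 VA.
Step 10 — Power factor: PF = P/|S| = 0.1708 (lagging).

(a) P = 0.02272 W  (b) Q = 0.1311 VAR  (c) S = 0.133 VA  (d) PF = 0.1708 (lagging)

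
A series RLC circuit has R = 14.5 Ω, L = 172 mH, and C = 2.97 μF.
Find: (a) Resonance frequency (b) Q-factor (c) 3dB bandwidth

Step 1 — Resonance: ω₀ = 1/√(LC) = 1/√(0.172·2.97e-06) = 1399 rad/s.
Step 2 — f₀ = ω₀/(2π) = 222.7 Hz.
Step 3 — Series Q: Q = ω₀L/R = 1399·0.172/14.5 = 16.6.
Step 4 — Bandwidth: Δω = ω₀/Q = 84.3 rad/s; BW = Δω/(2π) = 13.42 Hz.

(a) f₀ = 222.7 Hz  (b) Q = 16.6  (c) BW = 13.42 Hz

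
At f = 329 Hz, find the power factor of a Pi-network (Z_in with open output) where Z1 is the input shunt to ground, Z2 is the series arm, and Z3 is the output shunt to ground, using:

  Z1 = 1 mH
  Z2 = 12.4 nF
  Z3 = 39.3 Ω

Step 1 — Angular frequency: ω = 2π·f = 2π·329 = 2067 rad/s.
Step 2 — Component impedances:
  Z1: Z = jωL = j·2067·0.001 = 0 + j2.067 Ω
  Z2: Z = 1/(jωC) = -j/(ω·C) = 0 - j3.901e+04 Ω
  Z3: Z = R = 39.3 Ω
Step 3 — With open output, the series arm Z2 and the output shunt Z3 appear in series to ground: Z2 + Z3 = 39.3 - j3.901e+04 Ω.
Step 4 — Parallel with input shunt Z1: Z_in = Z1 || (Z2 + Z3) = 1.104e-07 + j2.067 Ω = 2.067∠90.0° Ω.
Step 5 — Power factor: PF = cos(φ) = Re(Z)/|Z| = 1.1035e-07/2.0673 = 5.338e-08.
Step 6 — Type: Im(Z) = 2.067 ⇒ lagging (phase φ = 90.0°).

PF = 5.338e-08 (lagging, φ = 90.0°)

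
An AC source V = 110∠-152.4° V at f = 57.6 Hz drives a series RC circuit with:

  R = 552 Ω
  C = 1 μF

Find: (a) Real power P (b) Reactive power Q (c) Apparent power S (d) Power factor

Step 1 — Angular frequency: ω = 2π·f = 2π·57.6 = 361.9 rad/s.
Step 2 — Component impedances:
  R: Z = R = 552 Ω
  C: Z = 1/(jωC) = -j/(ω·C) = 0 - j2763 Ω
Step 3 — Series combination: Z_total = R + C = 552 - j2763 Ω = 2818∠-78.7° Ω.
Step 4 — Source phasor: V = 110∠-152.4° V = -97.48 - j50.96 V.
Step 5 — Current: I = V / Z = 0.01096 - j0.03747 A = 0.03904∠-73.7° A.
Step 6 — Complex power: S = V·I* = 0.8413 - j4.211 VA.
Step 7 — Real power: P = Re(S) = 0.8413 W.
Step 8 — Reactive power: Q = Im(S) = -4.211 VAR.
Step 9 — Apparent power: |S| = 4.294 VA.
Step 10 — Power factor: PF = P/|S| = 0.1959 (leading).

(a) P = 0.8413 W  (b) Q = -4.211 VAR  (c) S = 4.294 VA  (d) PF = 0.1959 (leading)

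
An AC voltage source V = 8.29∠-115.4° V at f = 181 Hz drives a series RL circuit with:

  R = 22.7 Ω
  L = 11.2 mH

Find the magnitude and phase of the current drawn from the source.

Step 1 — Angular frequency: ω = 2π·f = 2π·181 = 1137 rad/s.
Step 2 — Component impedances:
  R: Z = R = 22.7 Ω
  L: Z = jωL = j·1137·0.0112 = 0 + j12.74 Ω
Step 3 — Series combination: Z_total = R + L = 22.7 + j12.74 Ω = 26.03∠29.3° Ω.
Step 4 — Source phasor: V = 8.29∠-115.4° V = -3.556 - j7.489 V.
Step 5 — Ohm's law: I = V / Z_total = (-3.556 - j7.489) / (22.7 + j12.74) = -0.2599 - j0.1841 A.
Step 6 — Convert to polar: |I| = 0.3185 A, ∠I = -144.7°.

I = 0.3185∠-144.7° A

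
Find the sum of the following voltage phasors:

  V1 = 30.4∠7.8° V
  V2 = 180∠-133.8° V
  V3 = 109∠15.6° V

Step 1 — Convert each phasor to rectangular form:
  V1 = 30.4·(cos(7.8°) + j·sin(7.8°)) = 30.12 + j4.126 V
  V2 = 180·(cos(-133.8°) + j·sin(-133.8°)) = -124.6 - j129.9 V
  V3 = 109·(cos(15.6°) + j·sin(15.6°)) = 105 + j29.31 V
Step 2 — Sum components: V_total = 10.52 - j96.48 V.
Step 3 — Convert to polar: |V_total| = 97.05 V, ∠V_total = -83.8°.

V_total = 97.05∠-83.8° V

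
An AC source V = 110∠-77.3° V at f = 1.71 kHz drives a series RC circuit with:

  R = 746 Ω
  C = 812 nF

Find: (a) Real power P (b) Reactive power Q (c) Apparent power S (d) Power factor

Step 1 — Angular frequency: ω = 2π·f = 2π·1710 = 1.074e+04 rad/s.
Step 2 — Component impedances:
  R: Z = R = 746 Ω
  C: Z = 1/(jωC) = -j/(ω·C) = 0 - j114.6 Ω
Step 3 — Series combination: Z_total = R + C = 746 - j114.6 Ω = 754.8∠-8.7° Ω.
Step 4 — Source phasor: V = 110∠-77.3° V = 24.18 - j107.3 V.
Step 5 — Current: I = V / Z = 0.05326 - j0.1357 A = 0.1457∠-68.6° A.
Step 6 — Complex power: S = V·I* = 15.85 - j2.435 VA.
Step 7 — Real power: P = Re(S) = 15.85 W.
Step 8 — Reactive power: Q = Im(S) = -2.435 VAR.
Step 9 — Apparent power: |S| = 16.03 VA.
Step 10 — Power factor: PF = P/|S| = 0.9884 (leading).

(a) P = 15.85 W  (b) Q = -2.435 VAR  (c) S = 16.03 VA  (d) PF = 0.9884 (leading)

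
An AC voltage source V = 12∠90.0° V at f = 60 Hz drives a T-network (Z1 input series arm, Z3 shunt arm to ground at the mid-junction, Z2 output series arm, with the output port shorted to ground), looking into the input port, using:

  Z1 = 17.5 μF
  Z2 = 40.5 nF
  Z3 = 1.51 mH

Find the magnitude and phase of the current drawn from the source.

Step 1 — Angular frequency: ω = 2π·f = 2π·60 = 377 rad/s.
Step 2 — Component impedances:
  Z1: Z = 1/(jωC) = -j/(ω·C) = 0 - j151.6 Ω
  Z2: Z = 1/(jωC) = -j/(ω·C) = 0 - j6.55e+04 Ω
  Z3: Z = jωL = j·377·0.00151 = 0 + j0.5693 Ω
Step 3 — With the output port shorted to ground, the output series arm Z2 runs from the junction to ground; the shunt arm Z3 also runs from the junction to ground. They appear in parallel: Z3 || Z2 = 0 + j0.5693 Ω.
Step 4 — Series with input arm Z1: Z_in = Z1 + (Z3 || Z2) = 0 - j151 Ω = 151∠-90.0° Ω.
Step 5 — Source phasor: V = 12∠90.0° V = 0 + j12 V.
Step 6 — Ohm's law: I = V / Z_total = (0 + j12) / (0 - j151) = -0.07947 A.
Step 7 — Convert to polar: |I| = 0.07947 A, ∠I = 180.0°.

I = 0.07947∠180.0° A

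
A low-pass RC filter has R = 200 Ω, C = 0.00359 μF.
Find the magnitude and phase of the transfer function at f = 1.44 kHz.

Step 1 — Angular frequency: ω = 2π·1440 = 9048 rad/s.
Step 2 — Transfer function: H(jω) = 1/(1 + jωRC).
Step 3 — Denominator: 1 + jωRC = 1 + j·9048·200·3.59e-09 = 1 + j0.006496.
Step 4 — H = 1 - j0.006496.
Step 5 — Magnitude: |H| = 1 (-0.0 dB); phase: φ = -0.4°.

|H| = 1 (-0.0 dB), φ = -0.4°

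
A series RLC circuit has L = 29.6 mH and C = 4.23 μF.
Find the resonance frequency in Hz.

Step 1 — Resonance condition Im(Z)=0 gives ω₀ = 1/√(LC).
Step 2 — ω₀ = 1/√(0.0296·4.23e-06) = 2826 rad/s.
Step 3 — f₀ = ω₀/(2π) = 449.8 Hz.

f₀ = 449.8 Hz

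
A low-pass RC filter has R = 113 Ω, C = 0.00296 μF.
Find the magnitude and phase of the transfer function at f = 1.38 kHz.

Step 1 — Angular frequency: ω = 2π·1380 = 8671 rad/s.
Step 2 — Transfer function: H(jω) = 1/(1 + jωRC).
Step 3 — Denominator: 1 + jωRC = 1 + j·8671·113·2.96e-09 = 1 + j0.0029.
Step 4 — H = 1 - j0.0029.
Step 5 — Magnitude: |H| = 1 (-0.0 dB); phase: φ = -0.2°.

|H| = 1 (-0.0 dB), φ = -0.2°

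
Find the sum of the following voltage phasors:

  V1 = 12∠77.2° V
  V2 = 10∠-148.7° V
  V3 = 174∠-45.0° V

Step 1 — Convert each phasor to rectangular form:
  V1 = 12·(cos(77.2°) + j·sin(77.2°)) = 2.659 + j11.7 V
  V2 = 10·(cos(-148.7°) + j·sin(-148.7°)) = -8.545 - j5.195 V
  V3 = 174·(cos(-45.0°) + j·sin(-45.0°)) = 123 - j123 V
Step 2 — Sum components: V_total = 117.2 - j116.5 V.
Step 3 — Convert to polar: |V_total| = 165.2 V, ∠V_total = -44.8°.

V_total = 165.2∠-44.8° V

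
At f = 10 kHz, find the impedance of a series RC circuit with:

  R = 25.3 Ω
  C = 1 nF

Step 1 — Angular frequency: ω = 2π·f = 2π·1e+04 = 6.283e+04 rad/s.
Step 2 — Component impedances:
  R: Z = R = 25.3 Ω
  C: Z = 1/(jωC) = -j/(ω·C) = 0 - j1.592e+04 Ω
Step 3 — Series combination: Z_total = R + C = 25.3 - j1.592e+04 Ω = 1.592e+04∠-89.9° Ω.

Z = 25.3 - j1.592e+04 Ω = 1.592e+04∠-89.9° Ω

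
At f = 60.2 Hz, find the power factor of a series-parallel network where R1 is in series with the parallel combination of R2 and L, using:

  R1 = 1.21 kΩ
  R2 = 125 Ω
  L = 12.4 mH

Step 1 — Angular frequency: ω = 2π·f = 2π·60.2 = 378.2 rad/s.
Step 2 — Component impedances:
  R1: Z = R = 1210 Ω
  R2: Z = R = 125 Ω
  L: Z = jωL = j·378.2·0.0124 = 0 + j4.69 Ω
Step 3 — Parallel branch: R2 || L = 1/(1/R2 + 1/L) = 0.1757 + j4.684 Ω.
Step 4 — Series with R1: Z_total = R1 + (R2 || L) = 1210 + j4.684 Ω = 1210∠0.2° Ω.
Step 5 — Power factor: PF = cos(φ) = Re(Z)/|Z| = 1210/1210 = 1.
Step 6 — Type: Im(Z) = 4.684 ⇒ lagging (phase φ = 0.2°).

PF = 1 (lagging, φ = 0.2°)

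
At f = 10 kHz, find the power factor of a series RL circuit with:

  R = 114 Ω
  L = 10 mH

Step 1 — Angular frequency: ω = 2π·f = 2π·1e+04 = 6.283e+04 rad/s.
Step 2 — Component impedances:
  R: Z = R = 114 Ω
  L: Z = jωL = j·6.283e+04·0.01 = 0 + j628.3 Ω
Step 3 — Series combination: Z_total = R + L = 114 + j628.3 Ω = 638.6∠79.7° Ω.
Step 4 — Power factor: PF = cos(φ) = Re(Z)/|Z| = 114/638.6 = 0.1785.
Step 5 — Type: Im(Z) = 628.3 ⇒ lagging (phase φ = 79.7°).

PF = 0.1785 (lagging, φ = 79.7°)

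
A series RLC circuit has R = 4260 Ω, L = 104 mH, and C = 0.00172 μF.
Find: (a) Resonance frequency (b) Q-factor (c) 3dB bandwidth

Step 1 — Resonance: ω₀ = 1/√(LC) = 1/√(0.104·1.72e-09) = 7.477e+04 rad/s.
Step 2 — f₀ = ω₀/(2π) = 1.19e+04 Hz.
Step 3 — Series Q: Q = ω₀L/R = 7.477e+04·0.104/4260 = 1.825.
Step 4 — Bandwidth: Δω = ω₀/Q = 4.096e+04 rad/s; BW = Δω/(2π) = 6519 Hz.

(a) f₀ = 1.19e+04 Hz  (b) Q = 1.825  (c) BW = 6519 Hz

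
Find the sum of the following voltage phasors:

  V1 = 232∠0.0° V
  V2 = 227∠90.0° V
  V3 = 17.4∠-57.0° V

Step 1 — Convert each phasor to rectangular form:
  V1 = 232·(cos(0.0°) + j·sin(0.0°)) = 232 V
  V2 = 227·(cos(90.0°) + j·sin(90.0°)) = 0 + j227 V
  V3 = 17.4·(cos(-57.0°) + j·sin(-57.0°)) = 9.477 - j14.59 V
Step 2 — Sum components: V_total = 241.5 + j212.4 V.
Step 3 — Convert to polar: |V_total| = 321.6 V, ∠V_total = 41.3°.

V_total = 321.6∠41.3° V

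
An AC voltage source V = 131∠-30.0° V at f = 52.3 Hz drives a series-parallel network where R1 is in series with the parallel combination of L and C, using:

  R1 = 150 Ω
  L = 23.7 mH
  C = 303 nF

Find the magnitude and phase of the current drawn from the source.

Step 1 — Angular frequency: ω = 2π·f = 2π·52.3 = 328.6 rad/s.
Step 2 — Component impedances:
  R1: Z = R = 150 Ω
  L: Z = jωL = j·328.6·0.0237 = 0 + j7.788 Ω
  C: Z = 1/(jωC) = -j/(ω·C) = 0 - j1.004e+04 Ω
Step 3 — Parallel branch: L || C = 1/(1/L + 1/C) = 0 + j7.794 Ω.
Step 4 — Series with R1: Z_total = R1 + (L || C) = 150 + j7.794 Ω = 150.2∠3.0° Ω.
Step 5 — Source phasor: V = 131∠-30.0° V = 113.4 - j65.5 V.
Step 6 — Ohm's law: I = V / Z_total = (113.4 - j65.5) / (150 + j7.794) = 0.7317 - j0.4747 A.
Step 7 — Convert to polar: |I| = 0.8722 A, ∠I = -33.0°.

I = 0.8722∠-33.0° A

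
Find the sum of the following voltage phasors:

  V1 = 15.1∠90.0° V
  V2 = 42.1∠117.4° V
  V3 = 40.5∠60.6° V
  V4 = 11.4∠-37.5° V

Step 1 — Convert each phasor to rectangular form:
  V1 = 15.1·(cos(90.0°) + j·sin(90.0°)) = 0 + j15.1 V
  V2 = 42.1·(cos(117.4°) + j·sin(117.4°)) = -19.37 + j37.38 V
  V3 = 40.5·(cos(60.6°) + j·sin(60.6°)) = 19.88 + j35.28 V
  V4 = 11.4·(cos(-37.5°) + j·sin(-37.5°)) = 9.044 - j6.94 V
Step 2 — Sum components: V_total = 9.551 + j80.82 V.
Step 3 — Convert to polar: |V_total| = 81.38 V, ∠V_total = 83.3°.

V_total = 81.38∠83.3° V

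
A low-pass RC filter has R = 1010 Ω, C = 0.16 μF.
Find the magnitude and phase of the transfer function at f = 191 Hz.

Step 1 — Angular frequency: ω = 2π·191 = 1200 rad/s.
Step 2 — Transfer function: H(jω) = 1/(1 + jωRC).
Step 3 — Denominator: 1 + jωRC = 1 + j·1200·1010·1.6e-07 = 1 + j0.1939.
Step 4 — H = 0.9638 - j0.1869.
Step 5 — Magnitude: |H| = 0.9817 (-0.2 dB); phase: φ = -11.0°.

|H| = 0.9817 (-0.2 dB), φ = -11.0°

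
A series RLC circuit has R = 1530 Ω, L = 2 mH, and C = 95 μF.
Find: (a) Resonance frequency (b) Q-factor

Step 1 — Resonance condition Im(Z)=0 gives ω₀ = 1/√(LC).
Step 2 — ω₀ = 1/√(0.002·9.5e-05) = 2294 rad/s.
Step 3 — f₀ = ω₀/(2π) = 365.1 Hz.
Step 4 — Series Q: Q = ω₀L/R = 2294·0.002/1530 = 0.002999.

(a) f₀ = 365.1 Hz  (b) Q = 0.002999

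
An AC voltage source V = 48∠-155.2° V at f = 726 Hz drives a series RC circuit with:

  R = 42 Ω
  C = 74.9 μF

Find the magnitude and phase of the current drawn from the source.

Step 1 — Angular frequency: ω = 2π·f = 2π·726 = 4562 rad/s.
Step 2 — Component impedances:
  R: Z = R = 42 Ω
  C: Z = 1/(jωC) = -j/(ω·C) = 0 - j2.927 Ω
Step 3 — Series combination: Z_total = R + C = 42 - j2.927 Ω = 42.1∠-4.0° Ω.
Step 4 — Source phasor: V = 48∠-155.2° V = -43.57 - j20.13 V.
Step 5 — Ohm's law: I = V / Z_total = (-43.57 - j20.13) / (42 - j2.927) = -0.9992 - j0.549 A.
Step 6 — Convert to polar: |I| = 1.14 A, ∠I = -151.2°.

I = 1.14∠-151.2° A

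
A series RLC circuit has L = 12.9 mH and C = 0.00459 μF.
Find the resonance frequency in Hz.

Step 1 — Resonance condition Im(Z)=0 gives ω₀ = 1/√(LC).
Step 2 — ω₀ = 1/√(0.0129·4.59e-09) = 1.3e+05 rad/s.
Step 3 — f₀ = ω₀/(2π) = 2.068e+04 Hz.

f₀ = 2.068e+04 Hz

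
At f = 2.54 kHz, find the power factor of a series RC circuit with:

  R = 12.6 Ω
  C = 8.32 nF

Step 1 — Angular frequency: ω = 2π·f = 2π·2540 = 1.596e+04 rad/s.
Step 2 — Component impedances:
  R: Z = R = 12.6 Ω
  C: Z = 1/(jωC) = -j/(ω·C) = 0 - j7531 Ω
Step 3 — Series combination: Z_total = R + C = 12.6 - j7531 Ω = 7531∠-89.9° Ω.
Step 4 — Power factor: PF = cos(φ) = Re(Z)/|Z| = 12.6/7531 = 0.001673.
Step 5 — Type: Im(Z) = -7531 ⇒ leading (phase φ = -89.9°).

PF = 0.001673 (leading, φ = -89.9°)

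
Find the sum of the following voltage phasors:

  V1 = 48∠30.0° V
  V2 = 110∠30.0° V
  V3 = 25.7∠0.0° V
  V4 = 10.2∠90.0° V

Step 1 — Convert each phasor to rectangular form:
  V1 = 48·(cos(30.0°) + j·sin(30.0°)) = 41.57 + j24 V
  V2 = 110·(cos(30.0°) + j·sin(30.0°)) = 95.26 + j55 V
  V3 = 25.7·(cos(0.0°) + j·sin(0.0°)) = 25.7 V
  V4 = 10.2·(cos(90.0°) + j·sin(90.0°)) = 0 + j10.2 V
Step 2 — Sum components: V_total = 162.5 + j89.2 V.
Step 3 — Convert to polar: |V_total| = 185.4 V, ∠V_total = 28.8°.

V_total = 185.4∠28.8° V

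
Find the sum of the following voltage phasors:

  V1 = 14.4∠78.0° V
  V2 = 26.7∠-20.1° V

Step 1 — Convert each phasor to rectangular form:
  V1 = 14.4·(cos(78.0°) + j·sin(78.0°)) = 2.994 + j14.09 V
  V2 = 26.7·(cos(-20.1°) + j·sin(-20.1°)) = 25.07 - j9.176 V
Step 2 — Sum components: V_total = 28.07 + j4.91 V.
Step 3 — Convert to polar: |V_total| = 28.49 V, ∠V_total = 9.9°.

V_total = 28.49∠9.9° V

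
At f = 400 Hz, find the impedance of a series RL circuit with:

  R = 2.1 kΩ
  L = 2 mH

Step 1 — Angular frequency: ω = 2π·f = 2π·400 = 2513 rad/s.
Step 2 — Component impedances:
  R: Z = R = 2100 Ω
  L: Z = jωL = j·2513·0.002 = 0 + j5.027 Ω
Step 3 — Series combination: Z_total = R + L = 2100 + j5.027 Ω = 2100∠0.1° Ω.

Z = 2100 + j5.027 Ω = 2100∠0.1° Ω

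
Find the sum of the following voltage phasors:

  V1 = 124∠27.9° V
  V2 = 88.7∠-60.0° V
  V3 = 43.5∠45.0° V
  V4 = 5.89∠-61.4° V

Step 1 — Convert each phasor to rectangular form:
  V1 = 124·(cos(27.9°) + j·sin(27.9°)) = 109.6 + j58.02 V
  V2 = 88.7·(cos(-60.0°) + j·sin(-60.0°)) = 44.35 - j76.82 V
  V3 = 43.5·(cos(45.0°) + j·sin(45.0°)) = 30.76 + j30.76 V
  V4 = 5.89·(cos(-61.4°) + j·sin(-61.4°)) = 2.819 - j5.171 V
Step 2 — Sum components: V_total = 187.5 + j6.795 V.
Step 3 — Convert to polar: |V_total| = 187.6 V, ∠V_total = 2.1°.

V_total = 187.6∠2.1° V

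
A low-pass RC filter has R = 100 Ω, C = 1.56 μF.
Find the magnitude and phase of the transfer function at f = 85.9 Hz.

Step 1 — Angular frequency: ω = 2π·85.9 = 539.7 rad/s.
Step 2 — Transfer function: H(jω) = 1/(1 + jωRC).
Step 3 — Denominator: 1 + jωRC = 1 + j·539.7·100·1.56e-06 = 1 + j0.0842.
Step 4 — H = 0.993 - j0.0836.
Step 5 — Magnitude: |H| = 0.9965 (-0.0 dB); phase: φ = -4.8°.

|H| = 0.9965 (-0.0 dB), φ = -4.8°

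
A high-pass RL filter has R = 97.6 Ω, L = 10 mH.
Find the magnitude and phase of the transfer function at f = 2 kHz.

Step 1 — Angular frequency: ω = 2π·2000 = 1.257e+04 rad/s.
Step 2 — Transfer function: H(jω) = jωL/(R + jωL).
Step 3 — Numerator jωL = j·125.7; denominator R + jωL = 97.6 + j125.7.
Step 4 — H = 0.6237 + j0.4844.
Step 5 — Magnitude: |H| = 0.7898 (-2.0 dB); phase: φ = 37.8°.

|H| = 0.7898 (-2.0 dB), φ = 37.8°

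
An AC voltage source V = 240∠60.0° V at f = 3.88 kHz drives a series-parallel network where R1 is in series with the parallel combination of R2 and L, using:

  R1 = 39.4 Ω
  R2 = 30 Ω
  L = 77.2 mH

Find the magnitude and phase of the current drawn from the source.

Step 1 — Angular frequency: ω = 2π·f = 2π·3880 = 2.438e+04 rad/s.
Step 2 — Component impedances:
  R1: Z = R = 39.4 Ω
  R2: Z = R = 30 Ω
  L: Z = jωL = j·2.438e+04·0.0772 = 0 + j1882 Ω
Step 3 — Parallel branch: R2 || L = 1/(1/R2 + 1/L) = 29.99 + j0.4781 Ω.
Step 4 — Series with R1: Z_total = R1 + (R2 || L) = 69.39 + j0.4781 Ω = 69.39∠0.4° Ω.
Step 5 — Source phasor: V = 240∠60.0° V = 120 + j207.8 V.
Step 6 — Ohm's law: I = V / Z_total = (120 + j207.8) / (69.39 + j0.4781) = 1.75 + j2.983 A.
Step 7 — Convert to polar: |I| = 3.459 A, ∠I = 59.6°.

I = 3.459∠59.6° A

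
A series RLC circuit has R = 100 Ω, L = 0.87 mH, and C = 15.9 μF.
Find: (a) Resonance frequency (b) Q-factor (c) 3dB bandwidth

Step 1 — Resonance: ω₀ = 1/√(LC) = 1/√(0.00087·1.59e-05) = 8502 rad/s.
Step 2 — f₀ = ω₀/(2π) = 1353 Hz.
Step 3 — Series Q: Q = ω₀L/R = 8502·0.00087/100 = 0.07397.
Step 4 — Bandwidth: Δω = ω₀/Q = 1.149e+05 rad/s; BW = Δω/(2π) = 1.829e+04 Hz.

(a) f₀ = 1353 Hz  (b) Q = 0.07397  (c) BW = 1.829e+04 Hz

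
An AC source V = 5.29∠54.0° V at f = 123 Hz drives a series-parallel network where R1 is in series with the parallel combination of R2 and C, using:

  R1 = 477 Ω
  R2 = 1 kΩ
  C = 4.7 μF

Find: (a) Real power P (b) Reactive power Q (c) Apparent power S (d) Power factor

Step 1 — Angular frequency: ω = 2π·f = 2π·123 = 772.8 rad/s.
Step 2 — Component impedances:
  R1: Z = R = 477 Ω
  R2: Z = R = 1000 Ω
  C: Z = 1/(jωC) = -j/(ω·C) = 0 - j275.3 Ω
Step 3 — Parallel branch: R2 || C = 1/(1/R2 + 1/C) = 70.45 - j255.9 Ω.
Step 4 — Series with R1: Z_total = R1 + (R2 || C) = 547.5 - j255.9 Ω = 604.3∠-25.1° Ω.
Step 5 — Source phasor: V = 5.29∠54.0° V = 3.109 + j4.28 V.
Step 6 — Current: I = V / Z = 0.001662 + j0.008594 A = 0.008754∠79.1° A.
Step 7 — Complex power: S = V·I* = 0.04195 - j0.01961 VA.
Step 8 — Real power: P = Re(S) = 0.04195 W.
Step 9 — Reactive power: Q = Im(S) = -0.01961 VAR.
Step 10 — Apparent power: |S| = 0.04631 VA.
Step 11 — Power factor: PF = P/|S| = 0.9059 (leading).

(a) P = 0.04195 W  (b) Q = -0.01961 VAR  (c) S = 0.04631 VA  (d) PF = 0.9059 (leading)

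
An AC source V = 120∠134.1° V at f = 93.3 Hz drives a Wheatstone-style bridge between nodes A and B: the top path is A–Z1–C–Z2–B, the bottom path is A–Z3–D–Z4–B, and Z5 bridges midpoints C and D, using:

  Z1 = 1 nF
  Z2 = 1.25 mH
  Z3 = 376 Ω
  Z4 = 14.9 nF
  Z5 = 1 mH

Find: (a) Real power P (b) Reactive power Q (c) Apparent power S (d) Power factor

Step 1 — Angular frequency: ω = 2π·f = 2π·93.3 = 586.2 rad/s.
Step 2 — Component impedances:
  Z1: Z = 1/(jωC) = -j/(ω·C) = 0 - j1.706e+06 Ω
  Z2: Z = jωL = j·586.2·0.00125 = 0 + j0.7328 Ω
  Z3: Z = R = 376 Ω
  Z4: Z = 1/(jωC) = -j/(ω·C) = 0 - j1.145e+05 Ω
  Z5: Z = jωL = j·586.2·0.001 = 0 + j0.5862 Ω
Step 3 — Bridge requires nodal analysis (the Z5 bridge couples midpoints C and D, so the two paths cannot be reduced to a simple series/parallel combination). Setting node B to ground and injecting 1 A at node A, the 3-node admittance system at A, C, D solves to V_A = Z_AB = 376 + j1.236 Ω = 376∠0.2° Ω.
Step 4 — Source phasor: V = 120∠134.1° V = -83.51 + j86.18 V.
Step 5 — Current: I = V / Z = -0.2213 + j0.2299 A = 0.3191∠133.9° A.
Step 6 — Complex power: S = V·I* = 38.3 + j0.1259 VA.
Step 7 — Real power: P = Re(S) = 38.3 W.
Step 8 — Reactive power: Q = Im(S) = 0.1259 VAR.
Step 9 — Apparent power: |S| = 38.3 VA.
Step 10 — Power factor: PF = P/|S| = 1 (lagging).

(a) P = 38.3 W  (b) Q = 0.1259 VAR  (c) S = 38.3 VA  (d) PF = 1 (lagging)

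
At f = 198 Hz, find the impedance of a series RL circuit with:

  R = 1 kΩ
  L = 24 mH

Step 1 — Angular frequency: ω = 2π·f = 2π·198 = 1244 rad/s.
Step 2 — Component impedances:
  R: Z = R = 1000 Ω
  L: Z = jωL = j·1244·0.024 = 0 + j29.86 Ω
Step 3 — Series combination: Z_total = R + L = 1000 + j29.86 Ω = 1000∠1.7° Ω.

Z = 1000 + j29.86 Ω = 1000∠1.7° Ω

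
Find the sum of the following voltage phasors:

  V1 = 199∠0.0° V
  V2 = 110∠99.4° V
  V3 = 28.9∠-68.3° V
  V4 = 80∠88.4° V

Step 1 — Convert each phasor to rectangular form:
  V1 = 199·(cos(0.0°) + j·sin(0.0°)) = 199 V
  V2 = 110·(cos(99.4°) + j·sin(99.4°)) = -17.97 + j108.5 V
  V3 = 28.9·(cos(-68.3°) + j·sin(-68.3°)) = 10.69 - j26.85 V
  V4 = 80·(cos(88.4°) + j·sin(88.4°)) = 2.234 + j79.97 V
Step 2 — Sum components: V_total = 194 + j161.6 V.
Step 3 — Convert to polar: |V_total| = 252.5 V, ∠V_total = 39.8°.

V_total = 252.5∠39.8° V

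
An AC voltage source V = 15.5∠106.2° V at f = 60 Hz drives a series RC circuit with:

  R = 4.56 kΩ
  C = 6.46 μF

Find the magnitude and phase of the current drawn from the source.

Step 1 — Angular frequency: ω = 2π·f = 2π·60 = 377 rad/s.
Step 2 — Component impedances:
  R: Z = R = 4560 Ω
  C: Z = 1/(jωC) = -j/(ω·C) = 0 - j410.6 Ω
Step 3 — Series combination: Z_total = R + C = 4560 - j410.6 Ω = 4578∠-5.1° Ω.
Step 4 — Source phasor: V = 15.5∠106.2° V = -4.324 + j14.88 V.
Step 5 — Ohm's law: I = V / Z_total = (-4.324 + j14.88) / (4560 - j410.6) = -0.001232 + j0.003153 A.
Step 6 — Convert to polar: |I| = 0.003385 A, ∠I = 111.3°.

I = 0.003385∠111.3° A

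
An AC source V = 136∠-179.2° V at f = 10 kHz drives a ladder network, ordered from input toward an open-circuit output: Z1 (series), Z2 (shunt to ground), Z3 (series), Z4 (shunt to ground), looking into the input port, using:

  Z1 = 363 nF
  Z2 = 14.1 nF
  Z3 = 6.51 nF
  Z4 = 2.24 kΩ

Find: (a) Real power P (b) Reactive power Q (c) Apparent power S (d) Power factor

Step 1 — Angular frequency: ω = 2π·f = 2π·1e+04 = 6.283e+04 rad/s.
Step 2 — Component impedances:
  Z1: Z = 1/(jωC) = -j/(ω·C) = 0 - j43.84 Ω
  Z2: Z = 1/(jωC) = -j/(ω·C) = 0 - j1129 Ω
  Z3: Z = 1/(jωC) = -j/(ω·C) = 0 - j2445 Ω
  Z4: Z = R = 2240 Ω
Step 3 — Ladder network (open output): work backward from the far end, alternating series and parallel combinations. Z_in = 160.4 - j916.6 Ω = 930.6∠-80.1° Ω.
Step 4 — Source phasor: V = 136∠-179.2° V = -136 - j1.899 V.
Step 5 — Current: I = V / Z = -0.02319 - j0.1443 A = 0.1461∠-99.1° A.
Step 6 — Complex power: S = V·I* = 3.427 - j19.58 VA.
Step 7 — Real power: P = Re(S) = 3.427 W.
Step 8 — Reactive power: Q = Im(S) = -19.58 VAR.
Step 9 — Apparent power: |S| = 19.88 VA.
Step 10 — Power factor: PF = P/|S| = 0.1724 (leading).

(a) P = 3.427 W  (b) Q = -19.58 VAR  (c) S = 19.88 VA  (d) PF = 0.1724 (leading)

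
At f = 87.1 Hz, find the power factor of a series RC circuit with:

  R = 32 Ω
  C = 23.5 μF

Step 1 — Angular frequency: ω = 2π·f = 2π·87.1 = 547.3 rad/s.
Step 2 — Component impedances:
  R: Z = R = 32 Ω
  C: Z = 1/(jωC) = -j/(ω·C) = 0 - j77.76 Ω
Step 3 — Series combination: Z_total = R + C = 32 - j77.76 Ω = 84.08∠-67.6° Ω.
Step 4 — Power factor: PF = cos(φ) = Re(Z)/|Z| = 32/84.08 = 0.3806.
Step 5 — Type: Im(Z) = -77.76 ⇒ leading (phase φ = -67.6°).

PF = 0.3806 (leading, φ = -67.6°)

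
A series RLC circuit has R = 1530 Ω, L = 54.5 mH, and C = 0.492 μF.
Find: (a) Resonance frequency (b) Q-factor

Step 1 — Resonance condition Im(Z)=0 gives ω₀ = 1/√(LC).
Step 2 — ω₀ = 1/√(0.0545·4.92e-07) = 6107 rad/s.
Step 3 — f₀ = ω₀/(2π) = 971.9 Hz.
Step 4 — Series Q: Q = ω₀L/R = 6107·0.0545/1530 = 0.2175.

(a) f₀ = 971.9 Hz  (b) Q = 0.2175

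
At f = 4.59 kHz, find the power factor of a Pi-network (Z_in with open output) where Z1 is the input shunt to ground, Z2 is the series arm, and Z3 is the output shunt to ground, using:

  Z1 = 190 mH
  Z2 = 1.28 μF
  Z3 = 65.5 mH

Step 1 — Angular frequency: ω = 2π·f = 2π·4590 = 2.884e+04 rad/s.
Step 2 — Component impedances:
  Z1: Z = jωL = j·2.884e+04·0.19 = 0 + j5480 Ω
  Z2: Z = 1/(jωC) = -j/(ω·C) = 0 - j27.09 Ω
  Z3: Z = jωL = j·2.884e+04·0.0655 = 0 + j1889 Ω
Step 3 — With open output, the series arm Z2 and the output shunt Z3 appear in series to ground: Z2 + Z3 = 0 + j1862 Ω.
Step 4 — Parallel with input shunt Z1: Z_in = Z1 || (Z2 + Z3) = 0 + j1390 Ω = 1390∠90.0° Ω.
Step 5 — Power factor: PF = cos(φ) = Re(Z)/|Z| = -0/1390 = -0.
Step 6 — Type: Im(Z) = 1390 ⇒ lagging (phase φ = 90.0°).

PF = -0 (lagging, φ = 90.0°)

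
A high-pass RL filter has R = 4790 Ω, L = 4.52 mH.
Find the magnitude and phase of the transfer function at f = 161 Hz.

Step 1 — Angular frequency: ω = 2π·161 = 1012 rad/s.
Step 2 — Transfer function: H(jω) = jωL/(R + jωL).
Step 3 — Numerator jωL = j·4.572; denominator R + jωL = 4790 + j4.572.
Step 4 — H = 9.112e-07 + j0.0009546.
Step 5 — Magnitude: |H| = 0.0009546 (-60.4 dB); phase: φ = 89.9°.

|H| = 0.0009546 (-60.4 dB), φ = 89.9°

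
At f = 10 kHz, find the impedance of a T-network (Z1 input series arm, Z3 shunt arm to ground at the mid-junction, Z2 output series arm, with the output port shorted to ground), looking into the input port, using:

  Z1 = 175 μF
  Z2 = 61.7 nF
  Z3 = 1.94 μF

Step 1 — Angular frequency: ω = 2π·f = 2π·1e+04 = 6.283e+04 rad/s.
Step 2 — Component impedances:
  Z1: Z = 1/(jωC) = -j/(ω·C) = 0 - j0.09095 Ω
  Z2: Z = 1/(jωC) = -j/(ω·C) = 0 - j257.9 Ω
  Z3: Z = 1/(jωC) = -j/(ω·C) = 0 - j8.204 Ω
Step 3 — With the output port shorted to ground, the output series arm Z2 runs from the junction to ground; the shunt arm Z3 also runs from the junction to ground. They appear in parallel: Z3 || Z2 = 0 - j7.951 Ω.
Step 4 — Series with input arm Z1: Z_in = Z1 + (Z3 || Z2) = 0 - j8.042 Ω = 8.042∠-90.0° Ω.

Z = 0 - j8.042 Ω = 8.042∠-90.0° Ω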